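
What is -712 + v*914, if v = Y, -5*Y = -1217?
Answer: 1108778/5 ≈ 2.2176e+5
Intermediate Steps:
Y = 1217/5 (Y = -1/5*(-1217) = 1217/5 ≈ 243.40)
v = 1217/5 ≈ 243.40
-712 + v*914 = -712 + (1217/5)*914 = -712 + 1112338/5 = 1108778/5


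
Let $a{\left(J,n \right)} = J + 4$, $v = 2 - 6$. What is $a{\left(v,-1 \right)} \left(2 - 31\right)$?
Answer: $0$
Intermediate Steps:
$v = -4$ ($v = 2 - 6 = -4$)
$a{\left(J,n \right)} = 4 + J$
$a{\left(v,-1 \right)} \left(2 - 31\right) = \left(4 - 4\right) \left(2 - 31\right) = 0 \left(-29\right) = 0$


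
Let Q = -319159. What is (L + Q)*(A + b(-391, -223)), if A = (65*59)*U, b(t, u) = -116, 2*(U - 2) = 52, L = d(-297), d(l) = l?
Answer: -34266128384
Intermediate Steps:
L = -297
U = 28 (U = 2 + (½)*52 = 2 + 26 = 28)
A = 107380 (A = (65*59)*28 = 3835*28 = 107380)
(L + Q)*(A + b(-391, -223)) = (-297 - 319159)*(107380 - 116) = -319456*107264 = -34266128384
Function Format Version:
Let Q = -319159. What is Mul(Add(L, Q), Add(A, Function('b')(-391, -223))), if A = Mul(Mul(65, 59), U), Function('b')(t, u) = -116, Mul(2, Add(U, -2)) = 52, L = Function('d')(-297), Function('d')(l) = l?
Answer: -34266128384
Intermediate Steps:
L = -297
U = 28 (U = Add(2, Mul(Rational(1, 2), 52)) = Add(2, 26) = 28)
A = 107380 (A = Mul(Mul(65, 59), 28) = Mul(3835, 28) = 107380)
Mul(Add(L, Q), Add(A, Function('b')(-391, -223))) = Mul(Add(-297, -319159), Add(107380, -116)) = Mul(-319456, 107264) = -34266128384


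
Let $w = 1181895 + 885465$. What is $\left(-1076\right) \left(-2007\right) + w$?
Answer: $4226892$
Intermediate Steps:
$w = 2067360$
$\left(-1076\right) \left(-2007\right) + w = \left(-1076\right) \left(-2007\right) + 2067360 = 2159532 + 2067360 = 4226892$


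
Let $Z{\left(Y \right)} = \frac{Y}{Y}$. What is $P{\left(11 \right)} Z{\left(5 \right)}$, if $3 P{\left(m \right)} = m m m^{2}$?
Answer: $\frac{14641}{3} \approx 4880.3$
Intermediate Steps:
$Z{\left(Y \right)} = 1$
$P{\left(m \right)} = \frac{m^{4}}{3}$ ($P{\left(m \right)} = \frac{m m m^{2}}{3} = \frac{m^{2} m^{2}}{3} = \frac{m^{4}}{3}$)
$P{\left(11 \right)} Z{\left(5 \right)} = \frac{11^{4}}{3} \cdot 1 = \frac{1}{3} \cdot 14641 \cdot 1 = \frac{14641}{3} \cdot 1 = \frac{14641}{3}$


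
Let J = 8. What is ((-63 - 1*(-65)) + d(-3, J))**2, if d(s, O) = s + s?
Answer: 16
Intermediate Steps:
d(s, O) = 2*s
((-63 - 1*(-65)) + d(-3, J))**2 = ((-63 - 1*(-65)) + 2*(-3))**2 = ((-63 + 65) - 6)**2 = (2 - 6)**2 = (-4)**2 = 16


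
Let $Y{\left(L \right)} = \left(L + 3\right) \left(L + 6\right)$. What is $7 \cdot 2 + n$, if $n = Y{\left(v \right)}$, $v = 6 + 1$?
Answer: $144$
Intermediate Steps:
$v = 7$
$Y{\left(L \right)} = \left(3 + L\right) \left(6 + L\right)$
$n = 130$ ($n = 18 + 7^{2} + 9 \cdot 7 = 18 + 49 + 63 = 130$)
$7 \cdot 2 + n = 7 \cdot 2 + 130 = 14 + 130 = 144$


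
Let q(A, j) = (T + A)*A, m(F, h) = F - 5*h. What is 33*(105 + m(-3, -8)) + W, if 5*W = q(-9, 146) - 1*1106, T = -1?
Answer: 22414/5 ≈ 4482.8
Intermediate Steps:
q(A, j) = A*(-1 + A) (q(A, j) = (-1 + A)*A = A*(-1 + A))
W = -1016/5 (W = (-9*(-1 - 9) - 1*1106)/5 = (-9*(-10) - 1106)/5 = (90 - 1106)/5 = (⅕)*(-1016) = -1016/5 ≈ -203.20)
33*(105 + m(-3, -8)) + W = 33*(105 + (-3 - 5*(-8))) - 1016/5 = 33*(105 + (-3 + 40)) - 1016/5 = 33*(105 + 37) - 1016/5 = 33*142 - 1016/5 = 4686 - 1016/5 = 22414/5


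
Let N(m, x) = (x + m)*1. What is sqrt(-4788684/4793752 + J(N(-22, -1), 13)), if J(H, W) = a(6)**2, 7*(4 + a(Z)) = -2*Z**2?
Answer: sqrt(14292234372713998)/8389066 ≈ 14.251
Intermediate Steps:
a(Z) = -4 - 2*Z**2/7 (a(Z) = -4 + (-2*Z**2)/7 = -4 - 2*Z**2/7)
N(m, x) = m + x (N(m, x) = (m + x)*1 = m + x)
J(H, W) = 10000/49 (J(H, W) = (-4 - 2/7*6**2)**2 = (-4 - 2/7*36)**2 = (-4 - 72/7)**2 = (-100/7)**2 = 10000/49)
sqrt(-4788684/4793752 + J(N(-22, -1), 13)) = sqrt(-4788684/4793752 + 10000/49) = sqrt(-4788684*1/4793752 + 10000/49) = sqrt(-1197171/1198438 + 10000/49) = sqrt(11925718621/58723462) = sqrt(14292234372713998)/8389066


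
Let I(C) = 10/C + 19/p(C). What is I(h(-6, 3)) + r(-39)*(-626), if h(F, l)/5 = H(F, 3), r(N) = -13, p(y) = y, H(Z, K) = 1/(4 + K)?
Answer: 40893/5 ≈ 8178.6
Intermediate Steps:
h(F, l) = 5/7 (h(F, l) = 5/(4 + 3) = 5/7)
I(C) = 29/C (I(C) = 10/C + 19/C = 29/C)
I(h(-6, 3)) + r(-39)*(-626) = 29/(5/7) - 13*(-626) = 29*(7/5) + 8138 = 203/5 + 8138 = 40893/5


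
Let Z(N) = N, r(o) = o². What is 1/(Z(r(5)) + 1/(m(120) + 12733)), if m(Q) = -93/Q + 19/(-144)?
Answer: 9167107/229178395 ≈ 0.040000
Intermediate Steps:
m(Q) = -19/144 - 93/Q (m(Q) = -93/Q + 19*(-1/144) = -93/Q - 19/144 = -19/144 - 93/Q)
1/(Z(r(5)) + 1/(m(120) + 12733)) = 1/(5² + 1/((-19/144 - 93/120) + 12733)) = 1/(25 + 1/((-19/144 - 93*1/120) + 12733)) = 1/(25 + 1/((-19/144 - 31/40) + 12733)) = 1/(25 + 1/(-653/720 + 12733)) = 1/(25 + 1/(9167107/720)) = 1/(25 + 720/9167107) = 1/(229178395/9167107) = 9167107/229178395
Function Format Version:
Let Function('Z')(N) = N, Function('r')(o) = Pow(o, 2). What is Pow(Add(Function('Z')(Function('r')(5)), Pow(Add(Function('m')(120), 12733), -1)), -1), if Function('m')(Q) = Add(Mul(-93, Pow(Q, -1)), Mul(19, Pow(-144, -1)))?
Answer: Rational(9167107, 229178395) ≈ 0.040000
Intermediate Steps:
Function('m')(Q) = Add(Rational(-19, 144), Mul(-93, Pow(Q, -1))) (Function('m')(Q) = Add(Mul(-93, Pow(Q, -1)), Mul(19, Rational(-1, 144))) = Add(Mul(-93, Pow(Q, -1)), Rational(-19, 144)) = Add(Rational(-19, 144), Mul(-93, Pow(Q, -1))))
Pow(Add(Function('Z')(Function('r')(5)), Pow(Add(Function('m')(120), 12733), -1)), -1) = Pow(Add(Pow(5, 2), Pow(Add(Add(Rational(-19, 144), Mul(-93, Pow(120, -1))), 12733), -1)), -1) = Pow(Add(25, Pow(Add(Add(Rational(-19, 144), Mul(-93, Rational(1, 120))), 12733), -1)), -1) = Pow(Add(25, Pow(Add(Add(Rational(-19, 144), Rational(-31, 40)), 12733), -1)), -1) = Pow(Add(25, Pow(Add(Rational(-653, 720), 12733), -1)), -1) = Pow(Add(25, Pow(Rational(9167107, 720), -1)), -1) = Pow(Add(25, Rational(720, 9167107)), -1) = Pow(Rational(229178395, 9167107), -1) = Rational(9167107, 229178395)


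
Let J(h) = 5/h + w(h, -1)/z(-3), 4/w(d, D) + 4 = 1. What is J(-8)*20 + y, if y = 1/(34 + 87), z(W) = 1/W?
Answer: 16337/242 ≈ 67.508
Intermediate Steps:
w(d, D) = -4/3 (w(d, D) = 4/(-4 + 1) = 4/(-3) = 4*(-1/3) = -4/3)
y = 1/121 ≈ 0.0082645
J(h) = 4 + 5/h (J(h) = 5/h - 4/(3*(1/(-3))) = 5/h - 4/(3*(-1/3)) = 5/h - 4/3*(-3) = 5/h + 4 = 4 + 5/h)
J(-8)*20 + y = (4 + 5/(-8))*20 + 1/121 = (4 + 5*(-1/8))*20 + 1/121 = (4 - 5/8)*20 + 1/121 = (27/8)*20 + 1/121 = 135/2 + 1/121 = 16337/242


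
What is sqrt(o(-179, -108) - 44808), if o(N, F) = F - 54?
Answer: I*sqrt(44970) ≈ 212.06*I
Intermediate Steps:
o(N, F) = -54 + F
sqrt(o(-179, -108) - 44808) = sqrt((-54 - 108) - 44808) = sqrt(-162 - 44808) = sqrt(-44970) = I*sqrt(44970)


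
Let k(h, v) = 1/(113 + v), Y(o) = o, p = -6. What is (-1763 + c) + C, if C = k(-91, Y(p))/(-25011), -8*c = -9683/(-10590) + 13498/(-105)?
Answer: -132033361169821/75575238480 ≈ -1747.0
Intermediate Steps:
c = 9461807/593040 (c = -(-9683/(-10590) + 13498/(-105))/8 = -(-9683*(-1/10590) + 13498*(-1/105))/8 = -(9683/10590 - 13498/105)/8 = -⅛*(-9461807/74130) = 9461807/593040 ≈ 15.955)
C = -1/2676177 (C = 1/((113 - 6)*(-25011)) = -1/25011/107 = (1/107)*(-1/25011) = -1/2676177 ≈ -3.7367e-7)
(-1763 + c) + C = (-1763 + 9461807/593040) - 1/2676177 = -1036067713/593040 - 1/2676177 = -132033361169821/75575238480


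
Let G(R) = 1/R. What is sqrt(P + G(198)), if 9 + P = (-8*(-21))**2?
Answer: sqrt(122904562)/66 ≈ 167.97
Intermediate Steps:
P = 28215 (P = -9 + (-8*(-21))**2 = -9 + 168**2 = -9 + 28224 = 28215)
sqrt(P + G(198)) = sqrt(28215 + 1/198) = sqrt(5586571/198) = sqrt(122904562)/66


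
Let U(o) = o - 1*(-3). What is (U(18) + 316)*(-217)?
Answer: -73129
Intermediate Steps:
U(o) = 3 + o (U(o) = o + 3 = 3 + o)
(U(18) + 316)*(-217) = ((3 + 18) + 316)*(-217) = (21 + 316)*(-217) = 337*(-217) = -73129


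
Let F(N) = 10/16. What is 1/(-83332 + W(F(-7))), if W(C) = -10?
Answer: -1/83342 ≈ -1.1999e-5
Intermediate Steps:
F(N) = 5/8 (F(N) = 10*(1/16) = 5/8)
1/(-83332 + W(F(-7))) = 1/(-83332 - 10) = 1/(-83342) = -1/83342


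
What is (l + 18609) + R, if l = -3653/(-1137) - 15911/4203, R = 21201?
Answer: 63413909554/1592937 ≈ 39809.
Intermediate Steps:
l = -912416/1592937 (l = -3653*(-1/1137) - 15911*1/4203 = 3653/1137 - 15911/4203 = -912416/1592937 ≈ -0.57279)
(l + 18609) + R = (-912416/1592937 + 18609) + 21201 = 29642052217/1592937 + 21201 = 63413909554/1592937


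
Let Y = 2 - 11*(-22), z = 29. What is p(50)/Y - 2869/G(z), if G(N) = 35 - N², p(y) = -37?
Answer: 335107/98332 ≈ 3.4079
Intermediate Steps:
Y = 244 (Y = 2 + 242 = 244)
p(50)/Y - 2869/G(z) = -37/244 - 2869/(35 - 1*29²) = -37*1/244 - 2869/(35 - 1*841) = -37/244 - 2869/(35 - 841) = -37/244 - 2869/(-806) = -37/244 - 2869*(-1/806) = -37/244 + 2869/806 = 335107/98332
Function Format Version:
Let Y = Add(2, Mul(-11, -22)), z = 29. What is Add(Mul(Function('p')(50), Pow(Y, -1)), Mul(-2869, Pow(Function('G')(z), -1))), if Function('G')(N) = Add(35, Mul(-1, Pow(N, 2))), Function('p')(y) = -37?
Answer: Rational(335107, 98332) ≈ 3.4079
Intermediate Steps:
Y = 244 (Y = Add(2, 242) = 244)
Add(Mul(Function('p')(50), Pow(Y, -1)), Mul(-2869, Pow(Function('G')(z), -1))) = Add(Mul(-37, Pow(244, -1)), Mul(-2869, Pow(Add(35, Mul(-1, Pow(29, 2))), -1))) = Add(Mul(-37, Rational(1, 244)), Mul(-2869, Pow(Add(35, Mul(-1, 841)), -1))) = Add(Rational(-37, 244), Mul(-2869, Pow(Add(35, -841), -1))) = Add(Rational(-37, 244), Mul(-2869, Pow(-806, -1))) = Add(Rational(-37, 244), Mul(-2869, Rational(-1, 806))) = Add(Rational(-37, 244), Rational(2869, 806)) = Rational(335107, 98332)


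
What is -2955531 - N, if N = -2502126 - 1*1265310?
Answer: 811905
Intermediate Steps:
N = -3767436 (N = -2502126 - 1265310 = -3767436)
-2955531 - N = -2955531 - 1*(-3767436) = -2955531 + 3767436 = 811905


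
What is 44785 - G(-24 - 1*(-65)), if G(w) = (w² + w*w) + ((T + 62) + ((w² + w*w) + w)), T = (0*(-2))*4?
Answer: 37958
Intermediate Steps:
T = 0 (T = 0*4 = 0)
G(w) = 62 + w + 4*w² (G(w) = (w² + w*w) + ((0 + 62) + ((w² + w*w) + w)) = (w² + w²) + (62 + ((w² + w²) + w)) = 2*w² + (62 + (2*w² + w)) = 2*w² + (62 + (w + 2*w²)) = 2*w² + (62 + w + 2*w²) = 62 + w + 4*w²)
44785 - G(-24 - 1*(-65)) = 44785 - (62 + (-24 - 1*(-65)) + 4*(-24 - 1*(-65))²) = 44785 - (62 + (-24 + 65) + 4*(-24 + 65)²) = 44785 - (62 + 41 + 4*41²) = 44785 - (62 + 41 + 4*1681) = 44785 - (62 + 41 + 6724) = 44785 - 1*6827 = 44785 - 6827 = 37958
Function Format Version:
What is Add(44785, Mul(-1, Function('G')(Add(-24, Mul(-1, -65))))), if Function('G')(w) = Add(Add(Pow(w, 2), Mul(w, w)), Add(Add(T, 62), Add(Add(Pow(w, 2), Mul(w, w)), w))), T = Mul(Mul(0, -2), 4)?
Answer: 37958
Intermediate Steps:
T = 0 (T = Mul(0, 4) = 0)
Function('G')(w) = Add(62, w, Mul(4, Pow(w, 2))) (Function('G')(w) = Add(Add(Pow(w, 2), Mul(w, w)), Add(Add(0, 62), Add(Add(Pow(w, 2), Mul(w, w)), w))) = Add(Add(Pow(w, 2), Pow(w, 2)), Add(62, Add(Add(Pow(w, 2), Pow(w, 2)), w))) = Add(Mul(2, Pow(w, 2)), Add(62, Add(Mul(2, Pow(w, 2)), w))) = Add(Mul(2, Pow(w, 2)), Add(62, Add(w, Mul(2, Pow(w, 2))))) = Add(Mul(2, Pow(w, 2)), Add(62, w, Mul(2, Pow(w, 2)))) = Add(62, w, Mul(4, Pow(w, 2))))
Add(44785, Mul(-1, Function('G')(Add(-24, Mul(-1, -65))))) = Add(44785, Mul(-1, Add(62, Add(-24, Mul(-1, -65)), Mul(4, Pow(Add(-24, Mul(-1, -65)), 2))))) = Add(44785, Mul(-1, Add(62, Add(-24, 65), Mul(4, Pow(Add(-24, 65), 2))))) = Add(44785, Mul(-1, Add(62, 41, Mul(4, Pow(41, 2))))) = Add(44785, Mul(-1, Add(62, 41, Mul(4, 1681)))) = Add(44785, Mul(-1, Add(62, 41, 6724))) = Add(44785, Mul(-1, 6827)) = Add(44785, -6827) = 37958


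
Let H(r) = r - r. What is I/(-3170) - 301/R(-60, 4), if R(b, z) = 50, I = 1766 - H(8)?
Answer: -104247/15850 ≈ -6.5771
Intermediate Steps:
H(r) = 0
I = 1766 (I = 1766 - 1*0 = 1766 + 0 = 1766)
I/(-3170) - 301/R(-60, 4) = 1766/(-3170) - 301/50 = 1766*(-1/3170) - 301*1/50 = -883/1585 - 301/50 = -104247/15850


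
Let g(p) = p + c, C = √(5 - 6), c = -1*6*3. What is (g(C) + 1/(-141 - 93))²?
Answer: 17694613/54756 - 4213*I/117 ≈ 323.15 - 36.009*I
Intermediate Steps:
c = -18 (c = -6*3 = -18)
C = I (C = √(-1) = I ≈ 1.0*I)
g(p) = -18 + p (g(p) = p - 18 = -18 + p)
(g(C) + 1/(-141 - 93))² = ((-18 + I) + 1/(-141 - 93))² = ((-18 + I) + 1/(-234))² = ((-18 + I) - 1/234)² = (-4213/234 + I)²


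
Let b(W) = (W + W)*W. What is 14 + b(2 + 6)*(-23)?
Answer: -2930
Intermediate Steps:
b(W) = 2*W² (b(W) = (2*W)*W = 2*W²)
14 + b(2 + 6)*(-23) = 14 + (2*(2 + 6)²)*(-23) = 14 + (2*8²)*(-23) = 14 + (2*64)*(-23) = 14 + 128*(-23) = 14 - 2944 = -2930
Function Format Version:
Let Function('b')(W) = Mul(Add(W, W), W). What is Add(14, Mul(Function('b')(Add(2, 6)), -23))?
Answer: -2930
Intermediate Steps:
Function('b')(W) = Mul(2, Pow(W, 2)) (Function('b')(W) = Mul(Mul(2, W), W) = Mul(2, Pow(W, 2)))
Add(14, Mul(Function('b')(Add(2, 6)), -23)) = Add(14, Mul(Mul(2, Pow(Add(2, 6), 2)), -23)) = Add(14, Mul(Mul(2, Pow(8, 2)), -23)) = Add(14, Mul(Mul(2, 64), -23)) = Add(14, Mul(128, -23)) = Add(14, -2944) = -2930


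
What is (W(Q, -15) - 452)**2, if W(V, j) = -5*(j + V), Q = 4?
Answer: 157609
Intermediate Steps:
W(V, j) = -5*V - 5*j (W(V, j) = -5*(V + j) = -5*V - 5*j)
(W(Q, -15) - 452)**2 = ((-5*4 - 5*(-15)) - 452)**2 = ((-20 + 75) - 452)**2 = (55 - 452)**2 = (-397)**2 = 157609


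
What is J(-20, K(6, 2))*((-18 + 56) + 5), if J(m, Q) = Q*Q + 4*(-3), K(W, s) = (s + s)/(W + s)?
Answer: -2021/4 ≈ -505.25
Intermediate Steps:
K(W, s) = 2*s/(W + s) (K(W, s) = (2*s)/(W + s) = 2*s/(W + s))
J(m, Q) = -12 + Q² (J(m, Q) = Q² - 12 = -12 + Q²)
J(-20, K(6, 2))*((-18 + 56) + 5) = (-12 + (2*2/(6 + 2))²)*((-18 + 56) + 5) = (-12 + (2*2/8)²)*(38 + 5) = (-12 + (2*2*(⅛))²)*43 = (-12 + (½)²)*43 = (-12 + ¼)*43 = -47/4*43 = -2021/4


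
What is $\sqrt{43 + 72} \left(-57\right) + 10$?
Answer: $10 - 57 \sqrt{115} \approx -601.26$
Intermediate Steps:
$\sqrt{43 + 72} \left(-57\right) + 10 = \sqrt{115} \left(-57\right) + 10 = - 57 \sqrt{115} + 10 = 10 - 57 \sqrt{115}$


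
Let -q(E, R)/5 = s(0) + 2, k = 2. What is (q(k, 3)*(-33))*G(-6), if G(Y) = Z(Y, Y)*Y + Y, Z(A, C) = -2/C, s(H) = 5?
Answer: -9240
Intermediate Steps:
G(Y) = -2 + Y (G(Y) = (-2/Y)*Y + Y = -2 + Y)
q(E, R) = -35 (q(E, R) = -5*(5 + 2) = -5*7 = -35)
(q(k, 3)*(-33))*G(-6) = (-35*(-33))*(-2 - 6) = 1155*(-8) = -9240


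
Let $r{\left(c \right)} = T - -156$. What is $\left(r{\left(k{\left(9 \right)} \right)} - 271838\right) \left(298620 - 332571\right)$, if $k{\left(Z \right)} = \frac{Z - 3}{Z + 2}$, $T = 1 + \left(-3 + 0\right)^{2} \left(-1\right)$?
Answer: $9224147190$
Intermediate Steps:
$T = -8$ ($T = 1 + \left(-3\right)^{2} \left(-1\right) = 1 + 9 \left(-1\right) = 1 - 9 = -8$)
$k{\left(Z \right)} = \frac{-3 + Z}{2 + Z}$
$r{\left(c \right)} = 148$ ($r{\left(c \right)} = -8 - -156 = -8 + 156 = 148$)
$\left(r{\left(k{\left(9 \right)} \right)} - 271838\right) \left(298620 - 332571\right) = \left(148 - 271838\right) \left(298620 - 332571\right) = \left(-271690\right) \left(-33951\right) = 9224147190$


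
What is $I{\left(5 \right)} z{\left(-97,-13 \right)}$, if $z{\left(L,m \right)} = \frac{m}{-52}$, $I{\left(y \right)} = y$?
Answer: $\frac{5}{4} \approx 1.25$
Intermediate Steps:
$z{\left(L,m \right)} = - \frac{m}{52}$ ($z{\left(L,m \right)} = m \left(- \frac{1}{52}\right) = - \frac{m}{52}$)
$I{\left(5 \right)} z{\left(-97,-13 \right)} = 5 \left(\left(- \frac{1}{52}\right) \left(-13\right)\right) = 5 \cdot \frac{1}{4} = \frac{5}{4}$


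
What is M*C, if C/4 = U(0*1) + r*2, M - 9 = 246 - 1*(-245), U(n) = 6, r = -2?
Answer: 4000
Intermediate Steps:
M = 500 (M = 9 + (246 - 1*(-245)) = 9 + (246 + 245) = 9 + 491 = 500)
C = 8 (C = 4*(6 - 2*2) = 4*(6 - 4) = 4*2 = 8)
M*C = 500*8 = 4000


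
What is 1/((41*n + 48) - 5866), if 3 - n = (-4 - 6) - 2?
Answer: -1/5203 ≈ -0.00019220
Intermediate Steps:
n = 15 (n = 3 - ((-4 - 6) - 2) = 3 - (-10 - 2) = 3 - 1*(-12) = 3 + 12 = 15)
1/((41*n + 48) - 5866) = 1/((41*15 + 48) - 5866) = 1/((615 + 48) - 5866) = 1/(663 - 5866) = 1/(-5203) = -1/5203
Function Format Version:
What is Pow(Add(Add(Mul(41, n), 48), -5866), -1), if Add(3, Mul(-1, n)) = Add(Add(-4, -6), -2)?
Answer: Rational(-1, 5203) ≈ -0.00019220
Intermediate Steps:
n = 15 (n = Add(3, Mul(-1, Add(Add(-4, -6), -2))) = Add(3, Mul(-1, Add(-10, -2))) = Add(3, Mul(-1, -12)) = Add(3, 12) = 15)
Pow(Add(Add(Mul(41, n), 48), -5866), -1) = Pow(Add(Add(Mul(41, 15), 48), -5866), -1) = Pow(Add(Add(615, 48), -5866), -1) = Pow(Add(663, -5866), -1) = Pow(-5203, -1) = Rational(-1, 5203)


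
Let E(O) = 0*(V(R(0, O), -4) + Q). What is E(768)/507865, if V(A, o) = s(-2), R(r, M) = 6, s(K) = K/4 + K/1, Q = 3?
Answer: 0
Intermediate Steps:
s(K) = 5*K/4 (s(K) = K*(1/4) + K*1 = K/4 + K = 5*K/4)
V(A, o) = -5/2 (V(A, o) = (5/4)*(-2) = -5/2)
E(O) = 0 (E(O) = 0*(-5/2 + 3) = 0*(1/2) = 0)
E(768)/507865 = 0/507865 = 0*(1/507865) = 0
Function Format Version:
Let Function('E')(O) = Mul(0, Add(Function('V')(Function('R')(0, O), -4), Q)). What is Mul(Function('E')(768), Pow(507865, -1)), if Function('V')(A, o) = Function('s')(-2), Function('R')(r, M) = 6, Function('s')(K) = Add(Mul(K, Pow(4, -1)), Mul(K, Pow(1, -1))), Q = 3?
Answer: 0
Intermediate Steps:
Function('s')(K) = Mul(Rational(5, 4), K) (Function('s')(K) = Add(Mul(K, Rational(1, 4)), Mul(K, 1)) = Add(Mul(Rational(1, 4), K), K) = Mul(Rational(5, 4), K))
Function('V')(A, o) = Rational(-5, 2) (Function('V')(A, o) = Mul(Rational(5, 4), -2) = Rational(-5, 2))
Function('E')(O) = 0 (Function('E')(O) = Mul(0, Add(Rational(-5, 2), 3)) = Mul(0, Rational(1, 2)) = 0)
Mul(Function('E')(768), Pow(507865, -1)) = Mul(0, Pow(507865, -1)) = Mul(0, Rational(1, 507865)) = 0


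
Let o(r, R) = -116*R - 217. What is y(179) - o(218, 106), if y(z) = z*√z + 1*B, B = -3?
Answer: 12510 + 179*√179 ≈ 14905.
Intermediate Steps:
o(r, R) = -217 - 116*R
y(z) = -3 + z^(3/2) (y(z) = z*√z + 1*(-3) = z^(3/2) - 3 = -3 + z^(3/2))
y(179) - o(218, 106) = (-3 + 179^(3/2)) - (-217 - 116*106) = (-3 + 179*√179) - (-217 - 12296) = (-3 + 179*√179) - 1*(-12513) = (-3 + 179*√179) + 12513 = 12510 + 179*√179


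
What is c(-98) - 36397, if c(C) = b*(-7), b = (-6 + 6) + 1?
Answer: -36404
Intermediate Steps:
b = 1 (b = 0 + 1 = 1)
c(C) = -7 (c(C) = 1*(-7) = -7)
c(-98) - 36397 = -7 - 36397 = -36404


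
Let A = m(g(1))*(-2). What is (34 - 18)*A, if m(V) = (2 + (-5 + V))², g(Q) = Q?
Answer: -128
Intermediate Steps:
m(V) = (-3 + V)²
A = -8 (A = (-3 + 1)²*(-2) = (-2)²*(-2) = 4*(-2) = -8)
(34 - 18)*A = (34 - 18)*(-8) = 16*(-8) = -128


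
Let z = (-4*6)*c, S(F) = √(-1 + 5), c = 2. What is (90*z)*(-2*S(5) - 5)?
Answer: 38880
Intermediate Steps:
S(F) = 2 (S(F) = √4 = 2)
z = -48 (z = -4*6*2 = -24*2 = -48)
(90*z)*(-2*S(5) - 5) = (90*(-48))*(-2*2 - 5) = -4320*(-4 - 5) = -4320*(-9) = 38880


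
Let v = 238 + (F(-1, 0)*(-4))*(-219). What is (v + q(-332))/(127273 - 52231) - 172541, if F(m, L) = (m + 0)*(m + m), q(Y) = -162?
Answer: -6473909947/37521 ≈ -1.7254e+5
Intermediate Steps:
F(m, L) = 2*m**2 (F(m, L) = m*(2*m) = 2*m**2)
v = 1990 (v = 238 + ((2*(-1)**2)*(-4))*(-219) = 238 + ((2*1)*(-4))*(-219) = 238 + (2*(-4))*(-219) = 238 - 8*(-219) = 238 + 1752 = 1990)
(v + q(-332))/(127273 - 52231) - 172541 = (1990 - 162)/(127273 - 52231) - 172541 = 1828/75042 - 172541 = 1828*(1/75042) - 172541 = 914/37521 - 172541 = -6473909947/37521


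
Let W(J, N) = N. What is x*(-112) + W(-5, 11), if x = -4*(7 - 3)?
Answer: 1803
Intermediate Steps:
x = -16 (x = -4*4 = -16)
x*(-112) + W(-5, 11) = -16*(-112) + 11 = 1792 + 11 = 1803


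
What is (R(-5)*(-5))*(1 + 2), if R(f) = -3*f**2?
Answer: 1125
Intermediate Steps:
(R(-5)*(-5))*(1 + 2) = (-3*(-5)**2*(-5))*(1 + 2) = (-3*25*(-5))*3 = -75*(-5)*3 = 375*3 = 1125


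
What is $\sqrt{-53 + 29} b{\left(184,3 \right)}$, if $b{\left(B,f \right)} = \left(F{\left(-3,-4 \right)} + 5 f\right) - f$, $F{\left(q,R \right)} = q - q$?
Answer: $24 i \sqrt{6} \approx 58.788 i$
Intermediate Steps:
$F{\left(q,R \right)} = 0$
$b{\left(B,f \right)} = 4 f$ ($b{\left(B,f \right)} = \left(0 + 5 f\right) - f = 5 f - f = 4 f$)
$\sqrt{-53 + 29} b{\left(184,3 \right)} = \sqrt{-53 + 29} \cdot 4 \cdot 3 = \sqrt{-24} \cdot 12 = 2 i \sqrt{6} \cdot 12 = 24 i \sqrt{6}$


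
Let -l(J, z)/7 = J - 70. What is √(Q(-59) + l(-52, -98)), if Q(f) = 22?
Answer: 2*√219 ≈ 29.597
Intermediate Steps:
l(J, z) = 490 - 7*J (l(J, z) = -7*(J - 70) = -7*(-70 + J) = 490 - 7*J)
√(Q(-59) + l(-52, -98)) = √(22 + (490 - 7*(-52))) = √(22 + (490 + 364)) = √(22 + 854) = √876 = 2*√219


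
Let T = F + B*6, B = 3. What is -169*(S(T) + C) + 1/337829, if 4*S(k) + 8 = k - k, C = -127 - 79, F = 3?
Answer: 11875365009/337829 ≈ 35152.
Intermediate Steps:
C = -206
T = 21 (T = 3 + 3*6 = 3 + 18 = 21)
S(k) = -2 (S(k) = -2 + (k - k)/4 = -2 + (¼)*0 = -2 + 0 = -2)
-169*(S(T) + C) + 1/337829 = -169*(-2 - 206) + 1/337829 = -169*(-208) + 1/337829 = 35152 + 1/337829 = 11875365009/337829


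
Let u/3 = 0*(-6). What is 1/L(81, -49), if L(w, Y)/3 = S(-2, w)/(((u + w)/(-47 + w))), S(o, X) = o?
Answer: -27/68 ≈ -0.39706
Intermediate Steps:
u = 0 (u = 3*(0*(-6)) = 3*0 = 0)
L(w, Y) = -6*(-47 + w)/w (L(w, Y) = 3*(-2*(-47 + w)/(0 + w)) = 3*(-2*(-47 + w)/w) = -6*(-47 + w)/w)
1/L(81, -49) = 1/(-6 + 282/81) = 1/(-6 + 282*(1/81)) = 1/(-6 + 94/27) = 1/(-68/27) = -27/68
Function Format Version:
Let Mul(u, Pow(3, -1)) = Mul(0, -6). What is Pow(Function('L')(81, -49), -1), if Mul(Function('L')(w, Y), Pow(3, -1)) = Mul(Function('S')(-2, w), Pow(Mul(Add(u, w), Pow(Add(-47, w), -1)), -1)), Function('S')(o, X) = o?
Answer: Rational(-27, 68) ≈ -0.39706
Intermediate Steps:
u = 0 (u = Mul(3, Mul(0, -6)) = Mul(3, 0) = 0)
Function('L')(w, Y) = Mul(-6, Pow(w, -1), Add(-47, w)) (Function('L')(w, Y) = Mul(3, Mul(-2, Pow(Mul(Add(0, w), Pow(Add(-47, w), -1)), -1))) = Mul(3, Mul(-2, Pow(Mul(w, Pow(Add(-47, w), -1)), -1))) = Mul(3, Mul(-2, Mul(Pow(w, -1), Add(-47, w)))) = Mul(3, Mul(-2, Pow(w, -1), Add(-47, w))) = Mul(-6, Pow(w, -1), Add(-47, w)))
Pow(Function('L')(81, -49), -1) = Pow(Add(-6, Mul(282, Pow(81, -1))), -1) = Pow(Add(-6, Mul(282, Rational(1, 81))), -1) = Pow(Add(-6, Rational(94, 27)), -1) = Pow(Rational(-68, 27), -1) = Rational(-27, 68)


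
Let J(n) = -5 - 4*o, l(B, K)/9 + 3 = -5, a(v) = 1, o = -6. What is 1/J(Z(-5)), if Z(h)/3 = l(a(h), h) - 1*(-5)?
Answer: 1/19 ≈ 0.052632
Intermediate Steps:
l(B, K) = -72 (l(B, K) = -27 + 9*(-5) = -27 - 45 = -72)
Z(h) = -201 (Z(h) = 3*(-72 - 1*(-5)) = 3*(-72 + 5) = 3*(-67) = -201)
J(n) = 19 (J(n) = -5 - 4*(-6) = -5 + 24 = 19)
1/J(Z(-5)) = 1/19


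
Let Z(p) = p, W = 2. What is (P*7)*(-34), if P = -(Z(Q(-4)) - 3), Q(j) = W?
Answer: -238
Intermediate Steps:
Q(j) = 2
P = 1 (P = -(2 - 3) = -1*(-1) = 1)
(P*7)*(-34) = (1*7)*(-34) = 7*(-34) = -238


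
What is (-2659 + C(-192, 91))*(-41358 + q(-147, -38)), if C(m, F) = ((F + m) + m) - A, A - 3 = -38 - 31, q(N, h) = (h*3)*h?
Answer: 106857036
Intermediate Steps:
q(N, h) = 3*h² (q(N, h) = (3*h)*h = 3*h²)
A = -66 (A = 3 + (-38 - 31) = 3 - 69 = -66)
C(m, F) = 66 + F + 2*m (C(m, F) = ((F + m) + m) - 1*(-66) = (F + 2*m) + 66 = 66 + F + 2*m)
(-2659 + C(-192, 91))*(-41358 + q(-147, -38)) = (-2659 + (66 + 91 + 2*(-192)))*(-41358 + 3*(-38)²) = (-2659 + (66 + 91 - 384))*(-41358 + 3*1444) = (-2659 - 227)*(-41358 + 4332) = -2886*(-37026) = 106857036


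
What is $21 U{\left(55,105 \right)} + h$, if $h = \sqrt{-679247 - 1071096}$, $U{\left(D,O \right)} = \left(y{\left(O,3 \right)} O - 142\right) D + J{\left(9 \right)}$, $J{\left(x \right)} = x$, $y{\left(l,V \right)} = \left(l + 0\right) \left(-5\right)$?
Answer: $-63833196 + i \sqrt{1750343} \approx -6.3833 \cdot 10^{7} + 1323.0 i$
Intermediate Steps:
$y{\left(l,V \right)} = - 5 l$ ($y{\left(l,V \right)} = l \left(-5\right) = - 5 l$)
$U{\left(D,O \right)} = 9 + D \left(-142 - 5 O^{2}\right)$ ($U{\left(D,O \right)} = \left(- 5 O O - 142\right) D + 9 = \left(- 5 O^{2} - 142\right) D + 9 = \left(-142 - 5 O^{2}\right) D + 9 = D \left(-142 - 5 O^{2}\right) + 9 = 9 + D \left(-142 - 5 O^{2}\right)$)
$h = i \sqrt{1750343}$ ($h = \sqrt{-1750343} = i \sqrt{1750343} \approx 1323.0 i$)
$21 U{\left(55,105 \right)} + h = 21 \left(9 - 7810 - 275 \cdot 105^{2}\right) + i \sqrt{1750343} = 21 \left(9 - 7810 - 275 \cdot 11025\right) + i \sqrt{1750343} = 21 \left(9 - 7810 - 3031875\right) + i \sqrt{1750343} = 21 \left(-3039676\right) + i \sqrt{1750343} = -63833196 + i \sqrt{1750343}$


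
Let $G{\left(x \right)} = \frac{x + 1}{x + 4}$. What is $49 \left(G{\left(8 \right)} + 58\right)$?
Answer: $\frac{11515}{4} \approx 2878.8$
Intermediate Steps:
$G{\left(x \right)} = \frac{1 + x}{4 + x}$
$49 \left(G{\left(8 \right)} + 58\right) = 49 \left(\frac{1 + 8}{4 + 8} + 58\right) = 49 \left(\frac{1}{12} \cdot 9 + 58\right) = 49 \left(\frac{3}{4} + 58\right) = 49 \cdot \frac{235}{4} = \frac{11515}{4}$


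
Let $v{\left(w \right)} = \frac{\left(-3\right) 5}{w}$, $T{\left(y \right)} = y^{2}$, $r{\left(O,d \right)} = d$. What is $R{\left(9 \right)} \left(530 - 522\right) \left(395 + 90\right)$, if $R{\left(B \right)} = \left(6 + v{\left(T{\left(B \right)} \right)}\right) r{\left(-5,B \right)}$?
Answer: $\frac{609160}{3} \approx 2.0305 \cdot 10^{5}$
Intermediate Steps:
$v{\left(w \right)} = - \frac{15}{w}$
$R{\left(B \right)} = B \left(6 - \frac{15}{B^{2}}\right)$ ($R{\left(B \right)} = \left(6 - \frac{15}{B^{2}}\right) B = B \left(6 - \frac{15}{B^{2}}\right)$)
$R{\left(9 \right)} \left(530 - 522\right) \left(395 + 90\right) = \left(- \frac{15}{9} + 6 \cdot 9\right) \left(530 - 522\right) \left(395 + 90\right) = \left(\left(-15\right) \frac{1}{9} + 54\right) 8 \cdot 485 = \left(- \frac{5}{3} + 54\right) 3880 = \frac{157}{3} \cdot 3880 = \frac{609160}{3}$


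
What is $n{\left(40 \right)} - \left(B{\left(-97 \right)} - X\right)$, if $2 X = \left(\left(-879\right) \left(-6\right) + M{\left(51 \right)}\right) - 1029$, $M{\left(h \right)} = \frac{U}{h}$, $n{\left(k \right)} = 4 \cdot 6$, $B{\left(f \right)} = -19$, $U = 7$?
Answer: $\frac{110444}{51} \approx 2165.6$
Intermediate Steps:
$n{\left(k \right)} = 24$
$M{\left(h \right)} = \frac{7}{h}$
$X = \frac{108251}{51}$ ($X = \frac{\left(\left(-879\right) \left(-6\right) + \frac{7}{51}\right) - 1029}{2} = \frac{\left(5274 + 7 \cdot \frac{1}{51}\right) - 1029}{2} = \frac{\left(5274 + \frac{7}{51}\right) - 1029}{2} = \frac{\frac{268981}{51} - 1029}{2} = \frac{1}{2} \cdot \frac{216502}{51} = \frac{108251}{51} \approx 2122.6$)
$n{\left(40 \right)} - \left(B{\left(-97 \right)} - X\right) = 24 - \left(-19 - \frac{108251}{51}\right) = 24 - - \frac{109220}{51} = 24 + \frac{109220}{51} = \frac{110444}{51}$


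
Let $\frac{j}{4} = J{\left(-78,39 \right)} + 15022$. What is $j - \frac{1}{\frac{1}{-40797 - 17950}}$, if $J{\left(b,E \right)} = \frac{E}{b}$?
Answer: $118833$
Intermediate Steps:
$j = 60086$ ($j = 4 \left(\frac{39}{-78} + 15022\right) = 4 \left(39 \left(- \frac{1}{78}\right) + 15022\right) = 4 \left(- \frac{1}{2} + 15022\right) = 4 \cdot \frac{30043}{2} = 60086$)
$j - \frac{1}{\frac{1}{-40797 - 17950}} = 60086 - \frac{1}{\frac{1}{-40797 - 17950}} = 60086 - \frac{1}{\frac{1}{-58747}} = 60086 - \frac{1}{- \frac{1}{58747}} = 60086 - -58747 = 60086 + 58747 = 118833$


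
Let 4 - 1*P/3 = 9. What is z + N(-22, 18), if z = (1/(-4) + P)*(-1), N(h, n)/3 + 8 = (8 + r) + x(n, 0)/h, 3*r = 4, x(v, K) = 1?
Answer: 841/44 ≈ 19.114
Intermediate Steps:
P = -15 (P = 12 - 3*9 = 12 - 27 = -15)
r = 4/3 (r = (⅓)*4 = 4/3 ≈ 1.3333)
N(h, n) = 4 + 3/h (N(h, n) = -24 + 3*((8 + 4/3) + 1/h) = -24 + 3*(28/3 + 1/h) = -24 + (28 + 3/h) = 4 + 3/h)
z = 61/4 (z = (1/(-4) - 15)*(-1) = (-¼ - 15)*(-1) = -61/4*(-1) = 61/4 ≈ 15.250)
z + N(-22, 18) = 61/4 + (4 + 3/(-22)) = 61/4 + (4 + 3*(-1/22)) = 61/4 + (4 - 3/22) = 61/4 + 85/22 = 841/44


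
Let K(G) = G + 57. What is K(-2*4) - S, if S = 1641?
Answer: -1592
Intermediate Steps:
K(G) = 57 + G
K(-2*4) - S = (57 - 2*4) - 1*1641 = (57 - 8) - 1641 = 49 - 1641 = -1592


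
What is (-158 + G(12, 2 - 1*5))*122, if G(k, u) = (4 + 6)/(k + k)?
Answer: -115351/6 ≈ -19225.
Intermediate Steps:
G(k, u) = 5/k (G(k, u) = 10/((2*k)) = 10*(1/(2*k)) = 5/k)
(-158 + G(12, 2 - 1*5))*122 = (-158 + 5/12)*122 = -1891/12*122 = -115351/6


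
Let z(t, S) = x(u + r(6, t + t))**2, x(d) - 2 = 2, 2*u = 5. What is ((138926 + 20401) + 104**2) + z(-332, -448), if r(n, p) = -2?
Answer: 170159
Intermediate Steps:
u = 5/2 (u = (1/2)*5 = 5/2 ≈ 2.5000)
x(d) = 4 (x(d) = 2 + 2 = 4)
z(t, S) = 16 (z(t, S) = 4**2 = 16)
((138926 + 20401) + 104**2) + z(-332, -448) = ((138926 + 20401) + 104**2) + 16 = (159327 + 10816) + 16 = 170143 + 16 = 170159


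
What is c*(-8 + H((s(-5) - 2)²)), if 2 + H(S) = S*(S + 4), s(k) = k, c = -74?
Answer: -191438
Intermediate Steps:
H(S) = -2 + S*(4 + S) (H(S) = -2 + S*(S + 4) = -2 + S*(4 + S))
c*(-8 + H((s(-5) - 2)²)) = -74*(-8 + (-2 + ((-5 - 2)²)² + 4*(-5 - 2)²)) = -74*(-8 + (-2 + ((-7)²)² + 4*(-7)²)) = -74*(-8 + (-2 + 49² + 4*49)) = -74*(-8 + (-2 + 2401 + 196)) = -74*(-8 + 2595) = -74*2587 = -191438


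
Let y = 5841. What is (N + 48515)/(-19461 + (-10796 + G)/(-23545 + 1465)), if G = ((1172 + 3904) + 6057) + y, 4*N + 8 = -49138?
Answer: -399962640/214852529 ≈ -1.8616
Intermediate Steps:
N = -24573/2 (N = -2 + (¼)*(-49138) = -2 - 24569/2 = -24573/2 ≈ -12287.)
G = 16974 (G = ((1172 + 3904) + 6057) + 5841 = (5076 + 6057) + 5841 = 11133 + 5841 = 16974)
(N + 48515)/(-19461 + (-10796 + G)/(-23545 + 1465)) = (-24573/2 + 48515)/(-19461 + (-10796 + 16974)/(-23545 + 1465)) = 72457/(2*(-19461 + 6178/(-22080))) = 72457/(2*(-19461 + 6178*(-1/22080))) = 72457/(2*(-19461 - 3089/11040)) = 72457/(2*(-214852529/11040)) = (72457/2)*(-11040/214852529) = -399962640/214852529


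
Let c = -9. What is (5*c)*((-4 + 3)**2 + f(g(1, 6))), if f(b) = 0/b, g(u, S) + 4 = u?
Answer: -45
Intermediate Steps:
g(u, S) = -4 + u
f(b) = 0
(5*c)*((-4 + 3)**2 + f(g(1, 6))) = (5*(-9))*((-4 + 3)**2 + 0) = -45*((-1)**2 + 0) = -45*(1 + 0) = -45*1 = -45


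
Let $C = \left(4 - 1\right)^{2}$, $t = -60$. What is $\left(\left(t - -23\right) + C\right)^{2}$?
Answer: $784$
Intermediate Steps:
$C = 9$ ($C = 3^{2} = 9$)
$\left(\left(t - -23\right) + C\right)^{2} = \left(\left(-60 - -23\right) + 9\right)^{2} = \left(\left(-60 + 23\right) + 9\right)^{2} = \left(-37 + 9\right)^{2} = \left(-28\right)^{2} = 784$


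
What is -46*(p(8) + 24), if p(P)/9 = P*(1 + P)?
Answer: -30912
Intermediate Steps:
p(P) = 9*P*(1 + P) (p(P) = 9*(P*(1 + P)) = 9*P*(1 + P))
-46*(p(8) + 24) = -46*(9*8*(1 + 8) + 24) = -46*(9*8*9 + 24) = -46*(648 + 24) = -46*672 = -30912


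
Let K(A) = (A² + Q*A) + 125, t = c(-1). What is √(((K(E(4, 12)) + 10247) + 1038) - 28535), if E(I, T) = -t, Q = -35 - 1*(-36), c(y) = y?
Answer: I*√17123 ≈ 130.85*I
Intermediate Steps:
t = -1
Q = 1 (Q = -35 + 36 = 1)
E(I, T) = 1 (E(I, T) = -1*(-1) = 1)
K(A) = 125 + A + A² (K(A) = (A² + 1*A) + 125 = (A² + A) + 125 = (A + A²) + 125 = 125 + A + A²)
√(((K(E(4, 12)) + 10247) + 1038) - 28535) = √((((125 + 1 + 1²) + 10247) + 1038) - 28535) = √((((125 + 1 + 1) + 10247) + 1038) - 28535) = √(((127 + 10247) + 1038) - 28535) = √((10374 + 1038) - 28535) = √(11412 - 28535) = √(-17123) = I*√17123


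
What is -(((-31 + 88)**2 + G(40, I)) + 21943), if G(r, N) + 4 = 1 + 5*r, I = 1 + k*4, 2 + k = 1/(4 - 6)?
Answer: -25389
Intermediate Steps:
k = -5/2 (k = -2 + 1/(4 - 6) = -2 + 1/(-2) = -2 - 1/2 = -5/2 ≈ -2.5000)
I = -9 (I = 1 - 5/2*4 = 1 - 10 = -9)
G(r, N) = -3 + 5*r (G(r, N) = -4 + (1 + 5*r) = -3 + 5*r)
-(((-31 + 88)**2 + G(40, I)) + 21943) = -(((-31 + 88)**2 + (-3 + 5*40)) + 21943) = -((57**2 + (-3 + 200)) + 21943) = -((3249 + 197) + 21943) = -(3446 + 21943) = -1*25389 = -25389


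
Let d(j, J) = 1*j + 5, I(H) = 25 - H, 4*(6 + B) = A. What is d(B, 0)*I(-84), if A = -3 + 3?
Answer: -109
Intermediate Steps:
A = 0
B = -6 (B = -6 + (¼)*0 = -6 + 0 = -6)
d(j, J) = 5 + j (d(j, J) = j + 5 = 5 + j)
d(B, 0)*I(-84) = (5 - 6)*(25 - 1*(-84)) = -(25 + 84) = -1*109 = -109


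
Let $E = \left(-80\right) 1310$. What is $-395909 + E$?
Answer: $-500709$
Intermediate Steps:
$E = -104800$
$-395909 + E = -395909 - 104800 = -500709$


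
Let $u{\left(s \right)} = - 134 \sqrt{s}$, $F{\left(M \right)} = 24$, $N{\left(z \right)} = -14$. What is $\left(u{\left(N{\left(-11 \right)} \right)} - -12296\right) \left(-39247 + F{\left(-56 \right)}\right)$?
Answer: $-482286008 + 5255882 i \sqrt{14} \approx -4.8229 \cdot 10^{8} + 1.9666 \cdot 10^{7} i$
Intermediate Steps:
$\left(u{\left(N{\left(-11 \right)} \right)} - -12296\right) \left(-39247 + F{\left(-56 \right)}\right) = \left(- 134 \sqrt{-14} - -12296\right) \left(-39247 + 24\right) = \left(- 134 i \sqrt{14} + 12296\right) \left(-39223\right) = \left(12296 - 134 i \sqrt{14}\right) \left(-39223\right) = -482286008 + 5255882 i \sqrt{14}$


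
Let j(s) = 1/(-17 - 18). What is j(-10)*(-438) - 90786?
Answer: -3177072/35 ≈ -90774.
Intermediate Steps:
j(s) = -1/35 (j(s) = 1/(-35) = -1/35)
j(-10)*(-438) - 90786 = -1/35*(-438) - 90786 = 438/35 - 90786 = -3177072/35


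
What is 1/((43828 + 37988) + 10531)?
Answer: 1/92347 ≈ 1.0829e-5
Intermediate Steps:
1/((43828 + 37988) + 10531) = 1/(81816 + 10531) = 1/92347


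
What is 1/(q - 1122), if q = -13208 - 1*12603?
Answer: -1/26933 ≈ -3.7129e-5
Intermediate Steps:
q = -25811 (q = -13208 - 12603 = -25811)
1/(q - 1122) = 1/(-25811 - 1122) = 1/(-26933) = -1/26933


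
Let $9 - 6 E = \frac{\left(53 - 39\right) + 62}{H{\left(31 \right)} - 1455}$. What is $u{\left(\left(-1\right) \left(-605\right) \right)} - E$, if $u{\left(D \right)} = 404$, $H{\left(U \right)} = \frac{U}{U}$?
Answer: $\frac{1755667}{4362} \approx 402.49$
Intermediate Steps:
$H{\left(U \right)} = 1$
$E = \frac{6581}{4362}$ ($E = \frac{3}{2} - \frac{\left(\left(53 - 39\right) + 62\right) \frac{1}{1 - 1455}}{6} = \frac{3}{2} - \frac{\left(14 + 62\right) \frac{1}{-1454}}{6} = \frac{3}{2} - \frac{76 \left(- \frac{1}{1454}\right)}{6} = \frac{3}{2} - - \frac{19}{2181} = \frac{3}{2} + \frac{19}{2181} = \frac{6581}{4362} \approx 1.5087$)
$u{\left(\left(-1\right) \left(-605\right) \right)} - E = 404 - \frac{6581}{4362} = \frac{1755667}{4362}$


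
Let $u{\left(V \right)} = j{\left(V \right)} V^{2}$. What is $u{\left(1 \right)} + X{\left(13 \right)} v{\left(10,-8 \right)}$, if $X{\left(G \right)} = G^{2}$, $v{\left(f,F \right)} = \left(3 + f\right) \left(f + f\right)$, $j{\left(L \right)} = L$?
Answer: $43941$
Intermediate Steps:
$v{\left(f,F \right)} = 2 f \left(3 + f\right)$ ($v{\left(f,F \right)} = \left(3 + f\right) 2 f = 2 f \left(3 + f\right)$)
$u{\left(V \right)} = V^{3}$ ($u{\left(V \right)} = V V^{2} = V^{3}$)
$u{\left(1 \right)} + X{\left(13 \right)} v{\left(10,-8 \right)} = 1^{3} + 13^{2} \cdot 2 \cdot 10 \left(3 + 10\right) = 1 + 169 \cdot 2 \cdot 10 \cdot 13 = 1 + 169 \cdot 260 = 1 + 43940 = 43941$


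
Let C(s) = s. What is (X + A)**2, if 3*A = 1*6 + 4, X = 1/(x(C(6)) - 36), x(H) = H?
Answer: 1089/100 ≈ 10.890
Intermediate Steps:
X = -1/30 (X = 1/(6 - 36) = 1/(-30) = -1/30 ≈ -0.033333)
A = 10/3 (A = (1*6 + 4)/3 = (6 + 4)/3 = (1/3)*10 = 10/3 ≈ 3.3333)
(X + A)**2 = (-1/30 + 10/3)**2 = (33/10)**2 = 1089/100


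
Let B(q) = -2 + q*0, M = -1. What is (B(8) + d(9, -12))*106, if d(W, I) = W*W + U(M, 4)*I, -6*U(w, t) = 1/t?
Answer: 8427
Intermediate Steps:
U(w, t) = -1/(6*t)
B(q) = -2 (B(q) = -2 + 0 = -2)
d(W, I) = W**2 - I/24 (d(W, I) = W*W + (-1/6/4)*I = W**2 + (-1/6*1/4)*I = W**2 - I/24)
(B(8) + d(9, -12))*106 = (-2 + (9**2 - 1/24*(-12)))*106 = (-2 + (81 + 1/2))*106 = (-2 + 163/2)*106 = (159/2)*106 = 8427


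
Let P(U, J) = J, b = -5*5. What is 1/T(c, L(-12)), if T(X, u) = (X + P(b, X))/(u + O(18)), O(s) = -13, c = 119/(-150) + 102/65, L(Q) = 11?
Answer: -1950/1513 ≈ -1.2888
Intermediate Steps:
b = -25
c = 1513/1950 (c = 119*(-1/150) + 102*(1/65) = -119/150 + 102/65 = 1513/1950 ≈ 0.77590)
T(X, u) = 2*X/(-13 + u) (T(X, u) = (X + X)/(u - 13) = (2*X)/(-13 + u) = 2*X/(-13 + u))
1/T(c, L(-12)) = 1/(2*(1513/1950)/(-13 + 11)) = 1/(2*(1513/1950)/(-2)) = 1/(2*(1513/1950)*(-½)) = 1/(-1513/1950) = -1950/1513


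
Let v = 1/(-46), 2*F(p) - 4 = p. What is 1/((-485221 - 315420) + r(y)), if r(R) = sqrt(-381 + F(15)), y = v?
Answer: -1601282/1282052022505 - I*sqrt(1486)/1282052022505 ≈ -1.249e-6 - 3.0068e-11*I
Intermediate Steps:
F(p) = 2 + p/2
v = -1/46 ≈ -0.021739
y = -1/46 ≈ -0.021739
r(R) = I*sqrt(1486)/2 (r(R) = sqrt(-381 + (2 + (1/2)*15)) = sqrt(-381 + (2 + 15/2)) = sqrt(-381 + 19/2) = sqrt(-743/2) = I*sqrt(1486)/2)
1/((-485221 - 315420) + r(y)) = 1/((-485221 - 315420) + I*sqrt(1486)/2) = 1/(-800641 + I*sqrt(1486)/2)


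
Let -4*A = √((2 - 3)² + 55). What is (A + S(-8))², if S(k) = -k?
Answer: (16 - √14)²/4 ≈ 37.567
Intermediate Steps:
A = -√14/2 (A = -√((2 - 3)² + 55)/4 = -√((-1)² + 55)/4 = -√(1 + 55)/4 = -√14/2 ≈ -1.8708)
(A + S(-8))² = (-√14/2 - 1*(-8))² = (-√14/2 + 8)² = (8 - √14/2)²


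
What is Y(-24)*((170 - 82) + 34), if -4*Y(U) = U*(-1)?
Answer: -732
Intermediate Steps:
Y(U) = U/4 (Y(U) = -U*(-1)/4 = -(-1)*U/4 = U/4)
Y(-24)*((170 - 82) + 34) = ((¼)*(-24))*((170 - 82) + 34) = -6*(88 + 34) = -6*122 = -732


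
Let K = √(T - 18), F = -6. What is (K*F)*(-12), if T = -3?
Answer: 72*I*√21 ≈ 329.95*I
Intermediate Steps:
K = I*√21 (K = √(-3 - 18) = √(-21) = I*√21 ≈ 4.5826*I)
(K*F)*(-12) = ((I*√21)*(-6))*(-12) = -6*I*√21*(-12) = 72*I*√21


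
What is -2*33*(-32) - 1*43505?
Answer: -41393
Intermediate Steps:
-2*33*(-32) - 1*43505 = -66*(-32) - 43505 = 2112 - 43505 = -41393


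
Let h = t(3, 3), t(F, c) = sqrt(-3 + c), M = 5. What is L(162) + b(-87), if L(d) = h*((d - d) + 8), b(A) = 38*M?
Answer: 190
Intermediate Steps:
b(A) = 190 (b(A) = 38*5 = 190)
h = 0 (h = sqrt(-3 + 3) = sqrt(0) = 0)
L(d) = 0 (L(d) = 0*((d - d) + 8) = 0*(0 + 8) = 0*8 = 0)
L(162) + b(-87) = 0 + 190 = 190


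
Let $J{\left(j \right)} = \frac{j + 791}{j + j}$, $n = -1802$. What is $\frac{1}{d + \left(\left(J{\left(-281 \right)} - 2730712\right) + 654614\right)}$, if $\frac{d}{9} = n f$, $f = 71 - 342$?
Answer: $\frac{281}{651633125} \approx 4.3122 \cdot 10^{-7}$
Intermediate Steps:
$f = -271$ ($f = 71 - 342 = -271$)
$J{\left(j \right)} = \frac{791 + j}{2 j}$
$d = 4395078$ ($d = 9 \left(\left(-1802\right) \left(-271\right)\right) = 9 \cdot 488342 = 4395078$)
$\frac{1}{d + \left(\left(J{\left(-281 \right)} - 2730712\right) + 654614\right)} = \frac{1}{4395078 + \left(\left(\frac{791 - 281}{2 \left(-281\right)} - 2730712\right) + 654614\right)} = \frac{1}{4395078 + \left(\left(\frac{1}{2} \left(- \frac{1}{281}\right) 510 - 2730712\right) + 654614\right)} = \frac{1}{4395078 + \left(\left(- \frac{255}{281} - 2730712\right) + 654614\right)} = \frac{1}{4395078 + \left(- \frac{767330327}{281} + 654614\right)} = \frac{1}{4395078 - \frac{583383793}{281}} = \frac{1}{\frac{651633125}{281}} = \frac{281}{651633125}$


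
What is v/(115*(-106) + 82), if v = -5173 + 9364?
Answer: -1397/4036 ≈ -0.34613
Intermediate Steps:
v = 4191
v/(115*(-106) + 82) = 4191/(115*(-106) + 82) = 4191/(-12190 + 82) = 4191/(-12108) = 4191*(-1/12108) = -1397/4036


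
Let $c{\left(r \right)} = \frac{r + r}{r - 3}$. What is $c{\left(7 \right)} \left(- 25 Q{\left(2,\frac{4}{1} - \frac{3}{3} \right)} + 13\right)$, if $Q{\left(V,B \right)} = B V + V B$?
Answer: $- \frac{2009}{2} \approx -1004.5$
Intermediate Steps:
$c{\left(r \right)} = \frac{2 r}{-3 + r}$
$Q{\left(V,B \right)} = 2 B V$ ($Q{\left(V,B \right)} = B V + B V = 2 B V$)
$c{\left(7 \right)} \left(- 25 Q{\left(2,\frac{4}{1} - \frac{3}{3} \right)} + 13\right) = 2 \cdot 7 \frac{1}{-3 + 7} \left(- 25 \cdot 2 \left(\frac{4}{1} - \frac{3}{3}\right) 2 + 13\right) = 2 \cdot 7 \cdot \frac{1}{4} \left(- 25 \cdot 2 \left(4 \cdot 1 - 1\right) 2 + 13\right) = 2 \cdot 7 \cdot \frac{1}{4} \left(- 25 \cdot 2 \left(4 - 1\right) 2 + 13\right) = \frac{7 \left(- 25 \cdot 2 \cdot 3 \cdot 2 + 13\right)}{2} = \frac{7 \left(\left(-25\right) 12 + 13\right)}{2} = \frac{7 \left(-300 + 13\right)}{2} = \frac{7}{2} \left(-287\right) = - \frac{2009}{2}$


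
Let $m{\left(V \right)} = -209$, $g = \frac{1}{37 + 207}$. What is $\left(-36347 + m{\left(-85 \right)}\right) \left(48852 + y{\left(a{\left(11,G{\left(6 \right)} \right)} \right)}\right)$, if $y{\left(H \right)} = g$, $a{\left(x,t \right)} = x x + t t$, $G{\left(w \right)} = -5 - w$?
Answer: $- \frac{108935865571}{61} \approx -1.7858 \cdot 10^{9}$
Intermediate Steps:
$g = \frac{1}{244} \approx 0.0040984$
$a{\left(x,t \right)} = t^{2} + x^{2}$ ($a{\left(x,t \right)} = x^{2} + t^{2} = t^{2} + x^{2}$)
$y{\left(H \right)} = \frac{1}{244}$
$\left(-36347 + m{\left(-85 \right)}\right) \left(48852 + y{\left(a{\left(11,G{\left(6 \right)} \right)} \right)}\right) = \left(-36347 - 209\right) \left(48852 + \frac{1}{244}\right) = \left(-36556\right) \frac{11919889}{244} = - \frac{108935865571}{61}$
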